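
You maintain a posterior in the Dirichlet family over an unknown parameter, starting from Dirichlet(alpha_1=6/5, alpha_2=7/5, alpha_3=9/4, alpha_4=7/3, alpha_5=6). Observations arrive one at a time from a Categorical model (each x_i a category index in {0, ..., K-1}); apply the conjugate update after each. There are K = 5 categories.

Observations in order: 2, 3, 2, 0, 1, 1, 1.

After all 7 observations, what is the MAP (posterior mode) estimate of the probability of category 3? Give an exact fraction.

obs 1: x=2 → posterior Dirichlet(6/5, 7/5, 13/4, 7/3, 6)
obs 2: x=3 → posterior Dirichlet(6/5, 7/5, 13/4, 10/3, 6)
obs 3: x=2 → posterior Dirichlet(6/5, 7/5, 17/4, 10/3, 6)
obs 4: x=0 → posterior Dirichlet(11/5, 7/5, 17/4, 10/3, 6)
obs 5: x=1 → posterior Dirichlet(11/5, 12/5, 17/4, 10/3, 6)
obs 6: x=1 → posterior Dirichlet(11/5, 17/5, 17/4, 10/3, 6)
obs 7: x=1 → posterior Dirichlet(11/5, 22/5, 17/4, 10/3, 6)

140/911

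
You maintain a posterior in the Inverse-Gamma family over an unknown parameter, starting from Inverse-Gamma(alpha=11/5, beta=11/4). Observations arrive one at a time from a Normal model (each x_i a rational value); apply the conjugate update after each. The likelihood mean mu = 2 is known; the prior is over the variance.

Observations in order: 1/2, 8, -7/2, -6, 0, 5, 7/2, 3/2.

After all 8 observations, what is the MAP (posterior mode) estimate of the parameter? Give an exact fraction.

1535/144

obs 1: x=1/2 → posterior Inverse-Gamma(27/10, 31/8)
obs 2: x=8 → posterior Inverse-Gamma(16/5, 175/8)
obs 3: x=-7/2 → posterior Inverse-Gamma(37/10, 37)
obs 4: x=-6 → posterior Inverse-Gamma(21/5, 69)
obs 5: x=0 → posterior Inverse-Gamma(47/10, 71)
obs 6: x=5 → posterior Inverse-Gamma(26/5, 151/2)
obs 7: x=7/2 → posterior Inverse-Gamma(57/10, 613/8)
obs 8: x=3/2 → posterior Inverse-Gamma(31/5, 307/4)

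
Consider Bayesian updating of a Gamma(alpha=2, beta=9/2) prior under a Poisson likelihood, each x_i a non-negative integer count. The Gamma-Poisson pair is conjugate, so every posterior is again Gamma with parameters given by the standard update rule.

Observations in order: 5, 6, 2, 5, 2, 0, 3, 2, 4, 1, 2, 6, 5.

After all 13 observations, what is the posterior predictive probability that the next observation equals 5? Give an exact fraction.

185582170101850635763823563596117039964075400348519906401634216308593750000000/2570906032674836362493098841827039250513722520868666904498196035555315023364249

obs 1: x=5 → posterior Gamma(7, 11/2)
obs 2: x=6 → posterior Gamma(13, 13/2)
obs 3: x=2 → posterior Gamma(15, 15/2)
obs 4: x=5 → posterior Gamma(20, 17/2)
obs 5: x=2 → posterior Gamma(22, 19/2)
obs 6: x=0 → posterior Gamma(22, 21/2)
obs 7: x=3 → posterior Gamma(25, 23/2)
obs 8: x=2 → posterior Gamma(27, 25/2)
obs 9: x=4 → posterior Gamma(31, 27/2)
obs 10: x=1 → posterior Gamma(32, 29/2)
obs 11: x=2 → posterior Gamma(34, 31/2)
obs 12: x=6 → posterior Gamma(40, 33/2)
obs 13: x=5 → posterior Gamma(45, 35/2)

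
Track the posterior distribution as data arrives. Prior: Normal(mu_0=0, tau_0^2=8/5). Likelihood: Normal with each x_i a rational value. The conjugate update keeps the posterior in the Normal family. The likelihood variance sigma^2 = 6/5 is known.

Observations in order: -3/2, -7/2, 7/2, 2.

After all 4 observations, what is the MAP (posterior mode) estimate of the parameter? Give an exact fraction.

2/19

obs 1: x=-3/2 → posterior Normal(-6/7, 24/35)
obs 2: x=-7/2 → posterior Normal(-20/11, 24/55)
obs 3: x=7/2 → posterior Normal(-2/5, 8/25)
obs 4: x=2 → posterior Normal(2/19, 24/95)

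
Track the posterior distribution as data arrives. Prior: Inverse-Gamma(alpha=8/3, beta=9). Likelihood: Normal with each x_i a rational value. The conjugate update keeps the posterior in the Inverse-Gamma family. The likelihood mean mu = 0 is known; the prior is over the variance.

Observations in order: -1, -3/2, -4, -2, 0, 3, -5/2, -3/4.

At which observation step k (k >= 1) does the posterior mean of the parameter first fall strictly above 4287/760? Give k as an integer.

obs 1: x=-1 → posterior Inverse-Gamma(19/6, 19/2)
obs 2: x=-3/2 → posterior Inverse-Gamma(11/3, 85/8)
obs 3: x=-4 → posterior Inverse-Gamma(25/6, 149/8)
obs 4: x=-2 → posterior Inverse-Gamma(14/3, 165/8)
obs 5: x=0 → posterior Inverse-Gamma(31/6, 165/8)
obs 6: x=3 → posterior Inverse-Gamma(17/3, 201/8)
obs 7: x=-5/2 → posterior Inverse-Gamma(37/6, 113/4)
obs 8: x=-3/4 → posterior Inverse-Gamma(20/3, 913/32)

k = 3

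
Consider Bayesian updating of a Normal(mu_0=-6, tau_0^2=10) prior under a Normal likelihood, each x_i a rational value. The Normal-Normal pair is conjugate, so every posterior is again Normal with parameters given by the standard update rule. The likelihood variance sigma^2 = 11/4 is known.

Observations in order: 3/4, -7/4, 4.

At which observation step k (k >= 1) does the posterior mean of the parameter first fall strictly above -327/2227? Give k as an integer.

k = 3

obs 1: x=3/4 → posterior Normal(-12/17, 110/51)
obs 2: x=-7/4 → posterior Normal(-106/91, 110/91)
obs 3: x=4 → posterior Normal(54/131, 110/131)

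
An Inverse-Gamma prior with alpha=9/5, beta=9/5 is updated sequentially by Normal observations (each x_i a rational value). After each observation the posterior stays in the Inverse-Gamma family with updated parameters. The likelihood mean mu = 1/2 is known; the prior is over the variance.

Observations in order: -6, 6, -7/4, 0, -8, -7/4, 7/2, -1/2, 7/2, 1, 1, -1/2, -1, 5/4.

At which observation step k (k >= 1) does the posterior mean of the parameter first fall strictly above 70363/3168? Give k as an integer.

obs 1: x=-6 → posterior Inverse-Gamma(23/10, 917/40)
obs 2: x=6 → posterior Inverse-Gamma(14/5, 761/20)
obs 3: x=-7/4 → posterior Inverse-Gamma(33/10, 6493/160)
obs 4: x=0 → posterior Inverse-Gamma(19/5, 6513/160)
obs 5: x=-8 → posterior Inverse-Gamma(43/10, 12293/160)
obs 6: x=-7/4 → posterior Inverse-Gamma(24/5, 6349/80)
obs 7: x=7/2 → posterior Inverse-Gamma(53/10, 6709/80)
obs 8: x=-1/2 → posterior Inverse-Gamma(29/5, 6749/80)
obs 9: x=7/2 → posterior Inverse-Gamma(63/10, 7109/80)
obs 10: x=1 → posterior Inverse-Gamma(34/5, 7119/80)
obs 11: x=1 → posterior Inverse-Gamma(73/10, 7129/80)
obs 12: x=-1/2 → posterior Inverse-Gamma(39/5, 7169/80)
obs 13: x=-1 → posterior Inverse-Gamma(83/10, 7259/80)
obs 14: x=5/4 → posterior Inverse-Gamma(44/5, 14563/160)

k = 5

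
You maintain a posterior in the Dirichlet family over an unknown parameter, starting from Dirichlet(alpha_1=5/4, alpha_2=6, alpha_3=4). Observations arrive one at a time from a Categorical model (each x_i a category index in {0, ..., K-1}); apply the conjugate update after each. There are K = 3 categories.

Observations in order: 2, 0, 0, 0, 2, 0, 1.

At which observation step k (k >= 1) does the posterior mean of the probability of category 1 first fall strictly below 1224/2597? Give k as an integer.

obs 1: x=2 → posterior Dirichlet(5/4, 6, 5)
obs 2: x=0 → posterior Dirichlet(9/4, 6, 5)
obs 3: x=0 → posterior Dirichlet(13/4, 6, 5)
obs 4: x=0 → posterior Dirichlet(17/4, 6, 5)
obs 5: x=2 → posterior Dirichlet(17/4, 6, 6)
obs 6: x=0 → posterior Dirichlet(21/4, 6, 6)
obs 7: x=1 → posterior Dirichlet(21/4, 7, 6)

k = 2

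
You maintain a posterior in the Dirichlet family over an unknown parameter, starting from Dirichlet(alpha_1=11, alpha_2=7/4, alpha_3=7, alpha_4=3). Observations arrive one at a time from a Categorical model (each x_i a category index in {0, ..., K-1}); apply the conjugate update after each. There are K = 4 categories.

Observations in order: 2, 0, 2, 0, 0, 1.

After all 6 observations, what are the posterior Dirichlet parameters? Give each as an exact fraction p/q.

obs 1: x=2 → posterior Dirichlet(11, 7/4, 8, 3)
obs 2: x=0 → posterior Dirichlet(12, 7/4, 8, 3)
obs 3: x=2 → posterior Dirichlet(12, 7/4, 9, 3)
obs 4: x=0 → posterior Dirichlet(13, 7/4, 9, 3)
obs 5: x=0 → posterior Dirichlet(14, 7/4, 9, 3)
obs 6: x=1 → posterior Dirichlet(14, 11/4, 9, 3)

alpha_1=14, alpha_2=11/4, alpha_3=9, alpha_4=3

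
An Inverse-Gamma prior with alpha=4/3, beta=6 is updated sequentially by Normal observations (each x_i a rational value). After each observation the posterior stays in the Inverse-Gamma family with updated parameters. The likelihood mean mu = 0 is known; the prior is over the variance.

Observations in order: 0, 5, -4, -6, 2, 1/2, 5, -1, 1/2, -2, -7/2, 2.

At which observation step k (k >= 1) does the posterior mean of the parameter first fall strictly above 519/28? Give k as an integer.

obs 1: x=0 → posterior Inverse-Gamma(11/6, 6)
obs 2: x=5 → posterior Inverse-Gamma(7/3, 37/2)
obs 3: x=-4 → posterior Inverse-Gamma(17/6, 53/2)
obs 4: x=-6 → posterior Inverse-Gamma(10/3, 89/2)
obs 5: x=2 → posterior Inverse-Gamma(23/6, 93/2)
obs 6: x=1/2 → posterior Inverse-Gamma(13/3, 373/8)
obs 7: x=5 → posterior Inverse-Gamma(29/6, 473/8)
obs 8: x=-1 → posterior Inverse-Gamma(16/3, 477/8)
obs 9: x=1/2 → posterior Inverse-Gamma(35/6, 239/4)
obs 10: x=-2 → posterior Inverse-Gamma(19/3, 247/4)
obs 11: x=-7/2 → posterior Inverse-Gamma(41/6, 543/8)
obs 12: x=2 → posterior Inverse-Gamma(22/3, 559/8)

k = 4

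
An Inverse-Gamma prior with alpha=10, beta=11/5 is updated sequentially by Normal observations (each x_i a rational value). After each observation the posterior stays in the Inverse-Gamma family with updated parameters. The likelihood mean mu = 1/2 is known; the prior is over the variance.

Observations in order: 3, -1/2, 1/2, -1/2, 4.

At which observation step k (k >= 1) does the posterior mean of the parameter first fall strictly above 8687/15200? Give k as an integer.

k = 2

obs 1: x=3 → posterior Inverse-Gamma(21/2, 213/40)
obs 2: x=-1/2 → posterior Inverse-Gamma(11, 233/40)
obs 3: x=1/2 → posterior Inverse-Gamma(23/2, 233/40)
obs 4: x=-1/2 → posterior Inverse-Gamma(12, 253/40)
obs 5: x=4 → posterior Inverse-Gamma(25/2, 249/20)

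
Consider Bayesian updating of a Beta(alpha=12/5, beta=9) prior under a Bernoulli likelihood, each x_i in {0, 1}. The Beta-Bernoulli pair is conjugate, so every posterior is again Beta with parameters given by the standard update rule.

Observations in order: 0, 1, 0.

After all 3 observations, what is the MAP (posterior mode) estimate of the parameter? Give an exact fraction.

obs 1: x=0 → posterior Beta(12/5, 10)
obs 2: x=1 → posterior Beta(17/5, 10)
obs 3: x=0 → posterior Beta(17/5, 11)

6/31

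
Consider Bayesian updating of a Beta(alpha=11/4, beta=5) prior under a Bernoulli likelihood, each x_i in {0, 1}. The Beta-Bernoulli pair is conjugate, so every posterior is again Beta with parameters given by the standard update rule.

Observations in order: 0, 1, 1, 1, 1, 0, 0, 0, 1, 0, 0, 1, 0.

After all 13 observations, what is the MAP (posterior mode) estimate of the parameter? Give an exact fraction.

31/75

obs 1: x=0 → posterior Beta(11/4, 6)
obs 2: x=1 → posterior Beta(15/4, 6)
obs 3: x=1 → posterior Beta(19/4, 6)
obs 4: x=1 → posterior Beta(23/4, 6)
obs 5: x=1 → posterior Beta(27/4, 6)
obs 6: x=0 → posterior Beta(27/4, 7)
obs 7: x=0 → posterior Beta(27/4, 8)
obs 8: x=0 → posterior Beta(27/4, 9)
obs 9: x=1 → posterior Beta(31/4, 9)
obs 10: x=0 → posterior Beta(31/4, 10)
obs 11: x=0 → posterior Beta(31/4, 11)
obs 12: x=1 → posterior Beta(35/4, 11)
obs 13: x=0 → posterior Beta(35/4, 12)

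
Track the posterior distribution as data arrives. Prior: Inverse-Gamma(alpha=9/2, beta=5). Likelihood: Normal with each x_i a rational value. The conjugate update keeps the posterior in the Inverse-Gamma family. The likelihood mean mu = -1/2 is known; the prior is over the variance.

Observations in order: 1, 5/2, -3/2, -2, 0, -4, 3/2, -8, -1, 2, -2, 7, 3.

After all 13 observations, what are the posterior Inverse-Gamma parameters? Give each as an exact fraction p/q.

alpha=11, beta=349/4

obs 1: x=1 → posterior Inverse-Gamma(5, 49/8)
obs 2: x=5/2 → posterior Inverse-Gamma(11/2, 85/8)
obs 3: x=-3/2 → posterior Inverse-Gamma(6, 89/8)
obs 4: x=-2 → posterior Inverse-Gamma(13/2, 49/4)
obs 5: x=0 → posterior Inverse-Gamma(7, 99/8)
obs 6: x=-4 → posterior Inverse-Gamma(15/2, 37/2)
obs 7: x=3/2 → posterior Inverse-Gamma(8, 41/2)
obs 8: x=-8 → posterior Inverse-Gamma(17/2, 389/8)
obs 9: x=-1 → posterior Inverse-Gamma(9, 195/4)
obs 10: x=2 → posterior Inverse-Gamma(19/2, 415/8)
obs 11: x=-2 → posterior Inverse-Gamma(10, 53)
obs 12: x=7 → posterior Inverse-Gamma(21/2, 649/8)
obs 13: x=3 → posterior Inverse-Gamma(11, 349/4)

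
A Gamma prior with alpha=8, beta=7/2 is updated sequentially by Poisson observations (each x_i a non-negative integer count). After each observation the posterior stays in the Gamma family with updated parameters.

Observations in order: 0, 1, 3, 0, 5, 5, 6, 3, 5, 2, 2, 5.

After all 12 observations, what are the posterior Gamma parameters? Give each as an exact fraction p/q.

obs 1: x=0 → posterior Gamma(8, 9/2)
obs 2: x=1 → posterior Gamma(9, 11/2)
obs 3: x=3 → posterior Gamma(12, 13/2)
obs 4: x=0 → posterior Gamma(12, 15/2)
obs 5: x=5 → posterior Gamma(17, 17/2)
obs 6: x=5 → posterior Gamma(22, 19/2)
obs 7: x=6 → posterior Gamma(28, 21/2)
obs 8: x=3 → posterior Gamma(31, 23/2)
obs 9: x=5 → posterior Gamma(36, 25/2)
obs 10: x=2 → posterior Gamma(38, 27/2)
obs 11: x=2 → posterior Gamma(40, 29/2)
obs 12: x=5 → posterior Gamma(45, 31/2)

alpha=45, beta=31/2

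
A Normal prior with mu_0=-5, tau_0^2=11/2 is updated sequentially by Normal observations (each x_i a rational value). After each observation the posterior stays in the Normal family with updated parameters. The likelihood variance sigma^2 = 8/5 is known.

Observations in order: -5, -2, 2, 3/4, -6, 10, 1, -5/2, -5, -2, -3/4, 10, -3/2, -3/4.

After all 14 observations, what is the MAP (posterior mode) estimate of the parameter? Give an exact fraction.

-235/1048

obs 1: x=-5 → posterior Normal(-5, 88/71)
obs 2: x=-2 → posterior Normal(-155/42, 44/63)
obs 3: x=2 → posterior Normal(-355/181, 88/181)
obs 4: x=3/4 → posterior Normal(-1255/944, 22/59)
obs 5: x=-6 → posterior Normal(-2575/1164, 88/291)
obs 6: x=10 → posterior Normal(-375/1384, 44/173)
obs 7: x=1 → posterior Normal(-155/1604, 88/401)
obs 8: x=-5/2 → posterior Normal(-235/608, 11/57)
obs 9: x=-5 → posterior Normal(-1805/2044, 88/511)
obs 10: x=-2 → posterior Normal(-2245/2264, 44/283)
obs 11: x=-3/4 → posterior Normal(-1205/1242, 88/621)
obs 12: x=10 → posterior Normal(-105/1352, 22/169)
obs 13: x=-3/2 → posterior Normal(-135/731, 88/731)
obs 14: x=-3/4 → posterior Normal(-235/1048, 44/393)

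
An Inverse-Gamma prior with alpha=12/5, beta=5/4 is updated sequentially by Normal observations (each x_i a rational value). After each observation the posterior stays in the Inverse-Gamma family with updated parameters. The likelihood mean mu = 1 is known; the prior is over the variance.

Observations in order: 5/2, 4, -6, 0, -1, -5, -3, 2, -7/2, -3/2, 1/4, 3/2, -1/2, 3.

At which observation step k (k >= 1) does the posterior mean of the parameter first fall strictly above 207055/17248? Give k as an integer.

k = 7

obs 1: x=5/2 → posterior Inverse-Gamma(29/10, 19/8)
obs 2: x=4 → posterior Inverse-Gamma(17/5, 55/8)
obs 3: x=-6 → posterior Inverse-Gamma(39/10, 251/8)
obs 4: x=0 → posterior Inverse-Gamma(22/5, 255/8)
obs 5: x=-1 → posterior Inverse-Gamma(49/10, 271/8)
obs 6: x=-5 → posterior Inverse-Gamma(27/5, 415/8)
obs 7: x=-3 → posterior Inverse-Gamma(59/10, 479/8)
obs 8: x=2 → posterior Inverse-Gamma(32/5, 483/8)
obs 9: x=-7/2 → posterior Inverse-Gamma(69/10, 141/2)
obs 10: x=-3/2 → posterior Inverse-Gamma(37/5, 589/8)
obs 11: x=1/4 → posterior Inverse-Gamma(79/10, 2365/32)
obs 12: x=3/2 → posterior Inverse-Gamma(42/5, 2369/32)
obs 13: x=-1/2 → posterior Inverse-Gamma(89/10, 2405/32)
obs 14: x=3 → posterior Inverse-Gamma(47/5, 2469/32)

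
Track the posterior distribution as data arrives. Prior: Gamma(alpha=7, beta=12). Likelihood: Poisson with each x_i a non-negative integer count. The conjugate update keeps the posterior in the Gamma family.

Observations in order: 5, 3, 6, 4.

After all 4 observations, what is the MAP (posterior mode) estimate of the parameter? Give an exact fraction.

3/2

obs 1: x=5 → posterior Gamma(12, 13)
obs 2: x=3 → posterior Gamma(15, 14)
obs 3: x=6 → posterior Gamma(21, 15)
obs 4: x=4 → posterior Gamma(25, 16)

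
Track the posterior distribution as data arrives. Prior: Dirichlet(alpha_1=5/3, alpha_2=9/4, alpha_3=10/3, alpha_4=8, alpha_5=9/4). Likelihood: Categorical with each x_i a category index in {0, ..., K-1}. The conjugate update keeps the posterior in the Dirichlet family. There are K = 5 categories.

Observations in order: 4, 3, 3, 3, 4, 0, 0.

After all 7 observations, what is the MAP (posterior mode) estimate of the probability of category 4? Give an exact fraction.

obs 1: x=4 → posterior Dirichlet(5/3, 9/4, 10/3, 8, 13/4)
obs 2: x=3 → posterior Dirichlet(5/3, 9/4, 10/3, 9, 13/4)
obs 3: x=3 → posterior Dirichlet(5/3, 9/4, 10/3, 10, 13/4)
obs 4: x=3 → posterior Dirichlet(5/3, 9/4, 10/3, 11, 13/4)
obs 5: x=4 → posterior Dirichlet(5/3, 9/4, 10/3, 11, 17/4)
obs 6: x=0 → posterior Dirichlet(8/3, 9/4, 10/3, 11, 17/4)
obs 7: x=0 → posterior Dirichlet(11/3, 9/4, 10/3, 11, 17/4)

1/6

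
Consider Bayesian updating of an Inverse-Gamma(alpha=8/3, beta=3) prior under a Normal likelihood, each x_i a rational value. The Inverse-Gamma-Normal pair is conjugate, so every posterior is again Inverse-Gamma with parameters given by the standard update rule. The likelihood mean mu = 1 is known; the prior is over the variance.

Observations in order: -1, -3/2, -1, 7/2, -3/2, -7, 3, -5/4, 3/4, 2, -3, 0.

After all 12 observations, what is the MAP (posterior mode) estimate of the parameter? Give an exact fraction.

obs 1: x=-1 → posterior Inverse-Gamma(19/6, 5)
obs 2: x=-3/2 → posterior Inverse-Gamma(11/3, 65/8)
obs 3: x=-1 → posterior Inverse-Gamma(25/6, 81/8)
obs 4: x=7/2 → posterior Inverse-Gamma(14/3, 53/4)
obs 5: x=-3/2 → posterior Inverse-Gamma(31/6, 131/8)
obs 6: x=-7 → posterior Inverse-Gamma(17/3, 387/8)
obs 7: x=3 → posterior Inverse-Gamma(37/6, 403/8)
obs 8: x=-5/4 → posterior Inverse-Gamma(20/3, 1693/32)
obs 9: x=3/4 → posterior Inverse-Gamma(43/6, 847/16)
obs 10: x=2 → posterior Inverse-Gamma(23/3, 855/16)
obs 11: x=-3 → posterior Inverse-Gamma(49/6, 983/16)
obs 12: x=0 → posterior Inverse-Gamma(26/3, 991/16)

2973/464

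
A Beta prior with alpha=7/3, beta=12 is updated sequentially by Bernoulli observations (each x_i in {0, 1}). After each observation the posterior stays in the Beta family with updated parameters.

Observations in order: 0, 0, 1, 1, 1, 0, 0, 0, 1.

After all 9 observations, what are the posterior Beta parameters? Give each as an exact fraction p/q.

obs 1: x=0 → posterior Beta(7/3, 13)
obs 2: x=0 → posterior Beta(7/3, 14)
obs 3: x=1 → posterior Beta(10/3, 14)
obs 4: x=1 → posterior Beta(13/3, 14)
obs 5: x=1 → posterior Beta(16/3, 14)
obs 6: x=0 → posterior Beta(16/3, 15)
obs 7: x=0 → posterior Beta(16/3, 16)
obs 8: x=0 → posterior Beta(16/3, 17)
obs 9: x=1 → posterior Beta(19/3, 17)

alpha=19/3, beta=17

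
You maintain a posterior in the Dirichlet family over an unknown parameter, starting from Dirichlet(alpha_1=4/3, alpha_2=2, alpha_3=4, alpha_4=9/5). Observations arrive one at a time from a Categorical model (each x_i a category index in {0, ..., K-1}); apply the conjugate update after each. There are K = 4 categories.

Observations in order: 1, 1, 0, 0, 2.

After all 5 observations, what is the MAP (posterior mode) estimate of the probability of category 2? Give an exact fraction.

obs 1: x=1 → posterior Dirichlet(4/3, 3, 4, 9/5)
obs 2: x=1 → posterior Dirichlet(4/3, 4, 4, 9/5)
obs 3: x=0 → posterior Dirichlet(7/3, 4, 4, 9/5)
obs 4: x=0 → posterior Dirichlet(10/3, 4, 4, 9/5)
obs 5: x=2 → posterior Dirichlet(10/3, 4, 5, 9/5)

15/38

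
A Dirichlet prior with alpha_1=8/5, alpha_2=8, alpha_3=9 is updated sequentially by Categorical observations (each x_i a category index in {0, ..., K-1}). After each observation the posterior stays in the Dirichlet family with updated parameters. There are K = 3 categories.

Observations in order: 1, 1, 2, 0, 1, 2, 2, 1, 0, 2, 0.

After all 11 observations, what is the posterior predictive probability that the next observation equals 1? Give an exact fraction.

obs 1: x=1 → posterior Dirichlet(8/5, 9, 9)
obs 2: x=1 → posterior Dirichlet(8/5, 10, 9)
obs 3: x=2 → posterior Dirichlet(8/5, 10, 10)
obs 4: x=0 → posterior Dirichlet(13/5, 10, 10)
obs 5: x=1 → posterior Dirichlet(13/5, 11, 10)
obs 6: x=2 → posterior Dirichlet(13/5, 11, 11)
obs 7: x=2 → posterior Dirichlet(13/5, 11, 12)
obs 8: x=1 → posterior Dirichlet(13/5, 12, 12)
obs 9: x=0 → posterior Dirichlet(18/5, 12, 12)
obs 10: x=2 → posterior Dirichlet(18/5, 12, 13)
obs 11: x=0 → posterior Dirichlet(23/5, 12, 13)

15/37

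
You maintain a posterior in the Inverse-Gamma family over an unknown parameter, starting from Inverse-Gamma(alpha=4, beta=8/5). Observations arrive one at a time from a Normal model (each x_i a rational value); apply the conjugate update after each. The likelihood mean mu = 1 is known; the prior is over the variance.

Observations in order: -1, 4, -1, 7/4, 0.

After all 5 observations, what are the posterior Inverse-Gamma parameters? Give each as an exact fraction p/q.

obs 1: x=-1 → posterior Inverse-Gamma(9/2, 18/5)
obs 2: x=4 → posterior Inverse-Gamma(5, 81/10)
obs 3: x=-1 → posterior Inverse-Gamma(11/2, 101/10)
obs 4: x=7/4 → posterior Inverse-Gamma(6, 1661/160)
obs 5: x=0 → posterior Inverse-Gamma(13/2, 1741/160)

alpha=13/2, beta=1741/160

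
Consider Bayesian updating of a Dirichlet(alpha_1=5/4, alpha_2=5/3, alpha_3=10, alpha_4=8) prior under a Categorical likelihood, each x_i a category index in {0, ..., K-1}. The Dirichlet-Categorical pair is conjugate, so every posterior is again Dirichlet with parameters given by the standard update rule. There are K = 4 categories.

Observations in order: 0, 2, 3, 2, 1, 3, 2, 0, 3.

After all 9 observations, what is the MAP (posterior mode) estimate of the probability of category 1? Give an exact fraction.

20/311

obs 1: x=0 → posterior Dirichlet(9/4, 5/3, 10, 8)
obs 2: x=2 → posterior Dirichlet(9/4, 5/3, 11, 8)
obs 3: x=3 → posterior Dirichlet(9/4, 5/3, 11, 9)
obs 4: x=2 → posterior Dirichlet(9/4, 5/3, 12, 9)
obs 5: x=1 → posterior Dirichlet(9/4, 8/3, 12, 9)
obs 6: x=3 → posterior Dirichlet(9/4, 8/3, 12, 10)
obs 7: x=2 → posterior Dirichlet(9/4, 8/3, 13, 10)
obs 8: x=0 → posterior Dirichlet(13/4, 8/3, 13, 10)
obs 9: x=3 → posterior Dirichlet(13/4, 8/3, 13, 11)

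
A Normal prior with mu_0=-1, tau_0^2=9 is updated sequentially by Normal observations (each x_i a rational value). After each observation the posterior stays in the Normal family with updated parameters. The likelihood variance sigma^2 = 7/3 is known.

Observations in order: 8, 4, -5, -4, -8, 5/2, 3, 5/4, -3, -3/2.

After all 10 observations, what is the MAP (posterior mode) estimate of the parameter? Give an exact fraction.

obs 1: x=8 → posterior Normal(209/34, 63/34)
obs 2: x=4 → posterior Normal(317/61, 63/61)
obs 3: x=-5 → posterior Normal(91/44, 63/88)
obs 4: x=-4 → posterior Normal(74/115, 63/115)
obs 5: x=-8 → posterior Normal(-1, 63/142)
obs 6: x=5/2 → posterior Normal(-149/338, 63/169)
obs 7: x=3 → posterior Normal(13/392, 9/28)
obs 8: x=5/4 → posterior Normal(161/892, 63/223)
obs 9: x=-3 → posterior Normal(-163/1000, 63/250)
obs 10: x=-3/2 → posterior Normal(-325/1108, 63/277)

-325/1108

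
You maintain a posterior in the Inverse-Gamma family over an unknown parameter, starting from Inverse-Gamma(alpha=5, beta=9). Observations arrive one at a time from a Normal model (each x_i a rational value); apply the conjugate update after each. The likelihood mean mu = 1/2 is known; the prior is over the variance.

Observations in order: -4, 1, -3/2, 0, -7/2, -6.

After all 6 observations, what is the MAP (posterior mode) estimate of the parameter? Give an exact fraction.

obs 1: x=-4 → posterior Inverse-Gamma(11/2, 153/8)
obs 2: x=1 → posterior Inverse-Gamma(6, 77/4)
obs 3: x=-3/2 → posterior Inverse-Gamma(13/2, 85/4)
obs 4: x=0 → posterior Inverse-Gamma(7, 171/8)
obs 5: x=-7/2 → posterior Inverse-Gamma(15/2, 235/8)
obs 6: x=-6 → posterior Inverse-Gamma(8, 101/2)

101/18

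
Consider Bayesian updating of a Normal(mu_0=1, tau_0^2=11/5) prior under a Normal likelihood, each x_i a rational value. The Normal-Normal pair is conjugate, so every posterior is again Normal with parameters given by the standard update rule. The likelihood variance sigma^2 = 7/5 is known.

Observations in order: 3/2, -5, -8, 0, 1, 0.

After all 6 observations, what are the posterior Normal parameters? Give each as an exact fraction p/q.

mu_0=-217/146, tau_0^2=77/365

obs 1: x=3/2 → posterior Normal(47/36, 77/90)
obs 2: x=-5 → posterior Normal(-63/58, 77/145)
obs 3: x=-8 → posterior Normal(-239/80, 77/200)
obs 4: x=0 → posterior Normal(-239/102, 77/255)
obs 5: x=1 → posterior Normal(-7/4, 77/310)
obs 6: x=0 → posterior Normal(-217/146, 77/365)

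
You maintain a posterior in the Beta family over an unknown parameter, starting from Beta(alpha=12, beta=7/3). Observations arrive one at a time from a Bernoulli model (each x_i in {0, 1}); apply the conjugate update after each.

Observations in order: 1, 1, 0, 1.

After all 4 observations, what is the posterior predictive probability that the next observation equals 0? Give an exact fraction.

2/11

obs 1: x=1 → posterior Beta(13, 7/3)
obs 2: x=1 → posterior Beta(14, 7/3)
obs 3: x=0 → posterior Beta(14, 10/3)
obs 4: x=1 → posterior Beta(15, 10/3)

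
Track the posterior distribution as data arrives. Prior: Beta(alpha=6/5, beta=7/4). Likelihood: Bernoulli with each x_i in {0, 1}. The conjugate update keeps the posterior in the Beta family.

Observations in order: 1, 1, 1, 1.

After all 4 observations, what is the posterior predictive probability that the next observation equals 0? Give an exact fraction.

35/139

obs 1: x=1 → posterior Beta(11/5, 7/4)
obs 2: x=1 → posterior Beta(16/5, 7/4)
obs 3: x=1 → posterior Beta(21/5, 7/4)
obs 4: x=1 → posterior Beta(26/5, 7/4)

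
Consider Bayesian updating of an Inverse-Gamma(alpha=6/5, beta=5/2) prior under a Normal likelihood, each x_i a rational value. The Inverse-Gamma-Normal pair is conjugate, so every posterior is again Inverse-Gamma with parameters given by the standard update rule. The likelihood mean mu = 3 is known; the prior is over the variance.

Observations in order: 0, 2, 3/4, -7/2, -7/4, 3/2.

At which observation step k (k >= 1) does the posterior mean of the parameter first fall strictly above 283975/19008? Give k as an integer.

k = 5

obs 1: x=0 → posterior Inverse-Gamma(17/10, 7)
obs 2: x=2 → posterior Inverse-Gamma(11/5, 15/2)
obs 3: x=3/4 → posterior Inverse-Gamma(27/10, 321/32)
obs 4: x=-7/2 → posterior Inverse-Gamma(16/5, 997/32)
obs 5: x=-7/4 → posterior Inverse-Gamma(37/10, 679/16)
obs 6: x=3/2 → posterior Inverse-Gamma(21/5, 697/16)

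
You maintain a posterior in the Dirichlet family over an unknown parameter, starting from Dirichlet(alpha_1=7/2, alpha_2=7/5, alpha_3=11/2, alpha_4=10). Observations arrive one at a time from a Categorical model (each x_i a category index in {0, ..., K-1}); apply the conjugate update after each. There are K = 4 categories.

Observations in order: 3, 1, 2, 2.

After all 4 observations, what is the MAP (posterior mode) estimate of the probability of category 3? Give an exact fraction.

obs 1: x=3 → posterior Dirichlet(7/2, 7/5, 11/2, 11)
obs 2: x=1 → posterior Dirichlet(7/2, 12/5, 11/2, 11)
obs 3: x=2 → posterior Dirichlet(7/2, 12/5, 13/2, 11)
obs 4: x=2 → posterior Dirichlet(7/2, 12/5, 15/2, 11)

25/51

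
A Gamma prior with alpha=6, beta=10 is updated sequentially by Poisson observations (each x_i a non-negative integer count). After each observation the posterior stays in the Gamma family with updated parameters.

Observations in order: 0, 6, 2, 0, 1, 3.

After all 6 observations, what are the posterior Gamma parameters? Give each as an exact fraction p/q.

alpha=18, beta=16

obs 1: x=0 → posterior Gamma(6, 11)
obs 2: x=6 → posterior Gamma(12, 12)
obs 3: x=2 → posterior Gamma(14, 13)
obs 4: x=0 → posterior Gamma(14, 14)
obs 5: x=1 → posterior Gamma(15, 15)
obs 6: x=3 → posterior Gamma(18, 16)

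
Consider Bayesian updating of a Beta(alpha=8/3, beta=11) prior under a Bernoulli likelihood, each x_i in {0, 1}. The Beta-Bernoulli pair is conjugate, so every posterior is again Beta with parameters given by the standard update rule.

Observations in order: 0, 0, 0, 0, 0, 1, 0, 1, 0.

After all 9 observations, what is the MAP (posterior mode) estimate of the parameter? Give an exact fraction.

obs 1: x=0 → posterior Beta(8/3, 12)
obs 2: x=0 → posterior Beta(8/3, 13)
obs 3: x=0 → posterior Beta(8/3, 14)
obs 4: x=0 → posterior Beta(8/3, 15)
obs 5: x=0 → posterior Beta(8/3, 16)
obs 6: x=1 → posterior Beta(11/3, 16)
obs 7: x=0 → posterior Beta(11/3, 17)
obs 8: x=1 → posterior Beta(14/3, 17)
obs 9: x=0 → posterior Beta(14/3, 18)

11/62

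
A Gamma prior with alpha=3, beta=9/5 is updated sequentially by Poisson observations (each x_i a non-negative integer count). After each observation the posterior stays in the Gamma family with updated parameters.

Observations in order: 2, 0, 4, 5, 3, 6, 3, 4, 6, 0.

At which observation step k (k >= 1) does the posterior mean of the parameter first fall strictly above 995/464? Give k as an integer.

k = 4

obs 1: x=2 → posterior Gamma(5, 14/5)
obs 2: x=0 → posterior Gamma(5, 19/5)
obs 3: x=4 → posterior Gamma(9, 24/5)
obs 4: x=5 → posterior Gamma(14, 29/5)
obs 5: x=3 → posterior Gamma(17, 34/5)
obs 6: x=6 → posterior Gamma(23, 39/5)
obs 7: x=3 → posterior Gamma(26, 44/5)
obs 8: x=4 → posterior Gamma(30, 49/5)
obs 9: x=6 → posterior Gamma(36, 54/5)
obs 10: x=0 → posterior Gamma(36, 59/5)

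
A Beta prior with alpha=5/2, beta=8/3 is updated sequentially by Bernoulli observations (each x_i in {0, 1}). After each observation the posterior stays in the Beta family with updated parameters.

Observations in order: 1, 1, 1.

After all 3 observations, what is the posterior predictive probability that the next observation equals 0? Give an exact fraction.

obs 1: x=1 → posterior Beta(7/2, 8/3)
obs 2: x=1 → posterior Beta(9/2, 8/3)
obs 3: x=1 → posterior Beta(11/2, 8/3)

16/49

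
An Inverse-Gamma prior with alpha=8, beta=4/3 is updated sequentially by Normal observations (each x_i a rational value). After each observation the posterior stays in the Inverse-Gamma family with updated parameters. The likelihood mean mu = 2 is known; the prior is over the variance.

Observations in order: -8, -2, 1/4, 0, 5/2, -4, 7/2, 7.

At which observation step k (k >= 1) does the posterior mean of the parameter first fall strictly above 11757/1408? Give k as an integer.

obs 1: x=-8 → posterior Inverse-Gamma(17/2, 154/3)
obs 2: x=-2 → posterior Inverse-Gamma(9, 178/3)
obs 3: x=1/4 → posterior Inverse-Gamma(19/2, 5843/96)
obs 4: x=0 → posterior Inverse-Gamma(10, 6035/96)
obs 5: x=5/2 → posterior Inverse-Gamma(21/2, 6047/96)
obs 6: x=-4 → posterior Inverse-Gamma(11, 7775/96)
obs 7: x=7/2 → posterior Inverse-Gamma(23/2, 7883/96)
obs 8: x=7 → posterior Inverse-Gamma(12, 9083/96)

k = 8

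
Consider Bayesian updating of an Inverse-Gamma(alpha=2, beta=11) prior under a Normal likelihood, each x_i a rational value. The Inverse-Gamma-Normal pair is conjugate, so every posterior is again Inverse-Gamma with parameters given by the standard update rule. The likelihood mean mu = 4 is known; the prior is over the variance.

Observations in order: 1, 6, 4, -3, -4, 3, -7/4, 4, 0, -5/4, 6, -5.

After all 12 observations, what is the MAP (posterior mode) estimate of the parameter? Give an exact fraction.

2485/144

obs 1: x=1 → posterior Inverse-Gamma(5/2, 31/2)
obs 2: x=6 → posterior Inverse-Gamma(3, 35/2)
obs 3: x=4 → posterior Inverse-Gamma(7/2, 35/2)
obs 4: x=-3 → posterior Inverse-Gamma(4, 42)
obs 5: x=-4 → posterior Inverse-Gamma(9/2, 74)
obs 6: x=3 → posterior Inverse-Gamma(5, 149/2)
obs 7: x=-7/4 → posterior Inverse-Gamma(11/2, 2913/32)
obs 8: x=4 → posterior Inverse-Gamma(6, 2913/32)
obs 9: x=0 → posterior Inverse-Gamma(13/2, 3169/32)
obs 10: x=-5/4 → posterior Inverse-Gamma(7, 1805/16)
obs 11: x=6 → posterior Inverse-Gamma(15/2, 1837/16)
obs 12: x=-5 → posterior Inverse-Gamma(8, 2485/16)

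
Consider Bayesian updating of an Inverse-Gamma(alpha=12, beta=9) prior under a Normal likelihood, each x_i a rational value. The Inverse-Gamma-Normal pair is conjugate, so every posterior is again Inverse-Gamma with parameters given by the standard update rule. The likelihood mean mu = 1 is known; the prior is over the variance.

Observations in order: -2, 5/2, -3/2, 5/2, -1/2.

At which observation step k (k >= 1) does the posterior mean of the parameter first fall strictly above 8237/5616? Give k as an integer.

k = 5

obs 1: x=-2 → posterior Inverse-Gamma(25/2, 27/2)
obs 2: x=5/2 → posterior Inverse-Gamma(13, 117/8)
obs 3: x=-3/2 → posterior Inverse-Gamma(27/2, 71/4)
obs 4: x=5/2 → posterior Inverse-Gamma(14, 151/8)
obs 5: x=-1/2 → posterior Inverse-Gamma(29/2, 20)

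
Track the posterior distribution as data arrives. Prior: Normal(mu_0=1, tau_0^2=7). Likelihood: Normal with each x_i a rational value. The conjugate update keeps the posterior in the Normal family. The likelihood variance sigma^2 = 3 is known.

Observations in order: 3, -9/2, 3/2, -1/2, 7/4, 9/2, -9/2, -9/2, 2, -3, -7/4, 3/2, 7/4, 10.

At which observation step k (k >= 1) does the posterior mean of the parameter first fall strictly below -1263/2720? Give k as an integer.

obs 1: x=3 → posterior Normal(12/5, 21/10)
obs 2: x=-9/2 → posterior Normal(-15/34, 21/17)
obs 3: x=3/2 → posterior Normal(1/8, 7/8)
obs 4: x=-1/2 → posterior Normal(-1/62, 21/31)
obs 5: x=7/4 → posterior Normal(47/152, 21/38)
obs 6: x=9/2 → posterior Normal(173/180, 7/15)
obs 7: x=-9/2 → posterior Normal(47/208, 21/52)
obs 8: x=-9/2 → posterior Normal(-79/236, 21/59)
obs 9: x=2 → posterior Normal(-23/264, 7/22)
obs 10: x=-3 → posterior Normal(-107/292, 21/73)
obs 11: x=-7/4 → posterior Normal(-39/80, 21/80)
obs 12: x=3/2 → posterior Normal(-19/58, 7/29)
obs 13: x=7/4 → posterior Normal(-65/376, 21/94)
obs 14: x=10 → posterior Normal(215/404, 21/101)

k = 11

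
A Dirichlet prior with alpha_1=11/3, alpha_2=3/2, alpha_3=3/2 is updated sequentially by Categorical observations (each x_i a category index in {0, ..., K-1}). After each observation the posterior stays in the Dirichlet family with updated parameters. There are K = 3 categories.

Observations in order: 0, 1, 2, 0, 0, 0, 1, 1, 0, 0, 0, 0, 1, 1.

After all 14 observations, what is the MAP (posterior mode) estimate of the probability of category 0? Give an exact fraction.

32/53

obs 1: x=0 → posterior Dirichlet(14/3, 3/2, 3/2)
obs 2: x=1 → posterior Dirichlet(14/3, 5/2, 3/2)
obs 3: x=2 → posterior Dirichlet(14/3, 5/2, 5/2)
obs 4: x=0 → posterior Dirichlet(17/3, 5/2, 5/2)
obs 5: x=0 → posterior Dirichlet(20/3, 5/2, 5/2)
obs 6: x=0 → posterior Dirichlet(23/3, 5/2, 5/2)
obs 7: x=1 → posterior Dirichlet(23/3, 7/2, 5/2)
obs 8: x=1 → posterior Dirichlet(23/3, 9/2, 5/2)
obs 9: x=0 → posterior Dirichlet(26/3, 9/2, 5/2)
obs 10: x=0 → posterior Dirichlet(29/3, 9/2, 5/2)
obs 11: x=0 → posterior Dirichlet(32/3, 9/2, 5/2)
obs 12: x=0 → posterior Dirichlet(35/3, 9/2, 5/2)
obs 13: x=1 → posterior Dirichlet(35/3, 11/2, 5/2)
obs 14: x=1 → posterior Dirichlet(35/3, 13/2, 5/2)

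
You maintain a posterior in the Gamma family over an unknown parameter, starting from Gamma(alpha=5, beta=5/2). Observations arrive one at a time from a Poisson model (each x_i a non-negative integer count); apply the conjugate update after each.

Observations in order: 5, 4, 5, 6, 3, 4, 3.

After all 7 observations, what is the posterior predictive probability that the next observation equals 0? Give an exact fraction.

obs 1: x=5 → posterior Gamma(10, 7/2)
obs 2: x=4 → posterior Gamma(14, 9/2)
obs 3: x=5 → posterior Gamma(19, 11/2)
obs 4: x=6 → posterior Gamma(25, 13/2)
obs 5: x=3 → posterior Gamma(28, 15/2)
obs 6: x=4 → posterior Gamma(32, 17/2)
obs 7: x=3 → posterior Gamma(35, 19/2)

570658162108627174778971075491512021856922699/18952884486433699020098042171468383867092598701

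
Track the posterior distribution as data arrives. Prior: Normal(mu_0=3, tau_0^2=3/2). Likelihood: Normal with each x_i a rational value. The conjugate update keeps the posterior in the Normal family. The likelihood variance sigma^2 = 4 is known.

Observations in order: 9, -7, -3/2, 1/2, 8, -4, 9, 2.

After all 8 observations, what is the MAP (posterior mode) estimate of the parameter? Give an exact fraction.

obs 1: x=9 → posterior Normal(51/11, 12/11)
obs 2: x=-7 → posterior Normal(15/7, 6/7)
obs 3: x=-3/2 → posterior Normal(3/2, 12/17)
obs 4: x=1/2 → posterior Normal(27/20, 3/5)
obs 5: x=8 → posterior Normal(51/23, 12/23)
obs 6: x=-4 → posterior Normal(3/2, 6/13)
obs 7: x=9 → posterior Normal(66/29, 12/29)
obs 8: x=2 → posterior Normal(9/4, 3/8)

9/4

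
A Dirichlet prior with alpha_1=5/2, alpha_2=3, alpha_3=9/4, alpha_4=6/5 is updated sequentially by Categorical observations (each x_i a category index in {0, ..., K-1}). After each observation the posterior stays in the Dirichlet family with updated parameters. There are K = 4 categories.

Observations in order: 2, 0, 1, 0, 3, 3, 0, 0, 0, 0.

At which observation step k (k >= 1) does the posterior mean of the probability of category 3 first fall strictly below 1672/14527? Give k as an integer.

obs 1: x=2 → posterior Dirichlet(5/2, 3, 13/4, 6/5)
obs 2: x=0 → posterior Dirichlet(7/2, 3, 13/4, 6/5)
obs 3: x=1 → posterior Dirichlet(7/2, 4, 13/4, 6/5)
obs 4: x=0 → posterior Dirichlet(9/2, 4, 13/4, 6/5)
obs 5: x=3 → posterior Dirichlet(9/2, 4, 13/4, 11/5)
obs 6: x=3 → posterior Dirichlet(9/2, 4, 13/4, 16/5)
obs 7: x=0 → posterior Dirichlet(11/2, 4, 13/4, 16/5)
obs 8: x=0 → posterior Dirichlet(13/2, 4, 13/4, 16/5)
obs 9: x=0 → posterior Dirichlet(15/2, 4, 13/4, 16/5)
obs 10: x=0 → posterior Dirichlet(17/2, 4, 13/4, 16/5)

k = 2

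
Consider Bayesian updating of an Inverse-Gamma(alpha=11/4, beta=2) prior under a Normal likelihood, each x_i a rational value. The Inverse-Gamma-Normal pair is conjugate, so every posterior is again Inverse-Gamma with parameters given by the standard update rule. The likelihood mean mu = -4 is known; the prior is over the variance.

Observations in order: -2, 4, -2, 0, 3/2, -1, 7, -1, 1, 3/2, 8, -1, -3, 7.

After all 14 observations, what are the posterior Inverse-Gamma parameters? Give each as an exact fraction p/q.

alpha=39/4, beta=1183/4

obs 1: x=-2 → posterior Inverse-Gamma(13/4, 4)
obs 2: x=4 → posterior Inverse-Gamma(15/4, 36)
obs 3: x=-2 → posterior Inverse-Gamma(17/4, 38)
obs 4: x=0 → posterior Inverse-Gamma(19/4, 46)
obs 5: x=3/2 → posterior Inverse-Gamma(21/4, 489/8)
obs 6: x=-1 → posterior Inverse-Gamma(23/4, 525/8)
obs 7: x=7 → posterior Inverse-Gamma(25/4, 1009/8)
obs 8: x=-1 → posterior Inverse-Gamma(27/4, 1045/8)
obs 9: x=1 → posterior Inverse-Gamma(29/4, 1145/8)
obs 10: x=3/2 → posterior Inverse-Gamma(31/4, 633/4)
obs 11: x=8 → posterior Inverse-Gamma(33/4, 921/4)
obs 12: x=-1 → posterior Inverse-Gamma(35/4, 939/4)
obs 13: x=-3 → posterior Inverse-Gamma(37/4, 941/4)
obs 14: x=7 → posterior Inverse-Gamma(39/4, 1183/4)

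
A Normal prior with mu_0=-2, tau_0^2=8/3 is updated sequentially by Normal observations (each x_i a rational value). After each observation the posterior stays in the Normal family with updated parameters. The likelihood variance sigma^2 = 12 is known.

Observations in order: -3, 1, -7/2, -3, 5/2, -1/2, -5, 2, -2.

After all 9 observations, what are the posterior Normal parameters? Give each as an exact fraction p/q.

mu_0=-41/27, tau_0^2=8/9

obs 1: x=-3 → posterior Normal(-24/11, 24/11)
obs 2: x=1 → posterior Normal(-22/13, 24/13)
obs 3: x=-7/2 → posterior Normal(-29/15, 8/5)
obs 4: x=-3 → posterior Normal(-35/17, 24/17)
obs 5: x=5/2 → posterior Normal(-30/19, 24/19)
obs 6: x=-1/2 → posterior Normal(-31/21, 8/7)
obs 7: x=-5 → posterior Normal(-41/23, 24/23)
obs 8: x=2 → posterior Normal(-37/25, 24/25)
obs 9: x=-2 → posterior Normal(-41/27, 8/9)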